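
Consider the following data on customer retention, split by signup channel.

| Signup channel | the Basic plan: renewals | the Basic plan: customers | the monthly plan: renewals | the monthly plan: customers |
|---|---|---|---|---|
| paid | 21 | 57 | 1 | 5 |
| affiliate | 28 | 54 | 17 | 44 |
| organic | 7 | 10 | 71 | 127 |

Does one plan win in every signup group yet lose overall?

Paid: the Basic plan 21/57 = 36.8%, the monthly plan 1/5 = 20.0% → the Basic plan
Affiliate: the Basic plan 28/54 = 51.9%, the monthly plan 17/44 = 38.6% → the Basic plan
Organic: the Basic plan 7/10 = 70.0%, the monthly plan 71/127 = 55.9% → the Basic plan
Overall: the Basic plan 56/121 = 46.3%, the monthly plan 89/176 = 50.6% → the monthly plan
The Basic plan wins each signup group but the monthly plan wins overall — the comparison reverses. The Basic plan's customers skew toward paid, which has a lower base rate.

Yes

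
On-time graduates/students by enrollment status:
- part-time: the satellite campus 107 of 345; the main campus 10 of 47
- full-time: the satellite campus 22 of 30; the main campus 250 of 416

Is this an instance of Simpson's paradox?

Part-time: the satellite campus 107/345 = 31.0%, the main campus 10/47 = 21.3% → the satellite campus
Full-time: the satellite campus 22/30 = 73.3%, the main campus 250/416 = 60.1% → the satellite campus
Overall: the satellite campus 129/375 = 34.4%, the main campus 260/463 = 56.2% → the main campus
The satellite campus wins each enrollment group but the main campus wins overall — the comparison reverses. The satellite campus's students skew toward part-time, which has a lower base rate.

Yes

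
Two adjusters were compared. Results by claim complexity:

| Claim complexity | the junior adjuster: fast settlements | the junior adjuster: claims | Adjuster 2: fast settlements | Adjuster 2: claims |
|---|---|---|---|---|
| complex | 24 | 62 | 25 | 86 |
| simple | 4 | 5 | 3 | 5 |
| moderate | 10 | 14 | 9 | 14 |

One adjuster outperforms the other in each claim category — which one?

Complex: the junior adjuster 24/62 = 38.7%, Adjuster 2 25/86 = 29.1% → the junior adjuster
Simple: the junior adjuster 4/5 = 80.0%, Adjuster 2 3/5 = 60.0% → the junior adjuster
Moderate: the junior adjuster 10/14 = 71.4%, Adjuster 2 9/14 = 64.3% → the junior adjuster
The junior adjuster has the higher rate in all 3 groups.

the junior adjuster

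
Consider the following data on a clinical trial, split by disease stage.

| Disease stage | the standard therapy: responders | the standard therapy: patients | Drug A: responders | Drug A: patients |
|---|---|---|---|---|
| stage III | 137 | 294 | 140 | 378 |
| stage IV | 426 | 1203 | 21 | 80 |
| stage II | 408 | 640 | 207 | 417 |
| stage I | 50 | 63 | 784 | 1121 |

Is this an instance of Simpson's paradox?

Stage III: the standard therapy 137/294 = 46.6%, Drug A 140/378 = 37.0% → the standard therapy
Stage IV: the standard therapy 426/1203 = 35.4%, Drug A 21/80 = 26.2% → the standard therapy
Stage II: the standard therapy 408/640 = 63.8%, Drug A 207/417 = 49.6% → the standard therapy
Stage I: the standard therapy 50/63 = 79.4%, Drug A 784/1121 = 69.9% → the standard therapy
Overall: the standard therapy 1021/2200 = 46.4%, Drug A 1152/1996 = 57.7% → Drug A
The standard therapy wins each disease group but Drug A wins overall — the comparison reverses. The standard therapy's patients skew toward stage IV, which has a lower base rate.

Yes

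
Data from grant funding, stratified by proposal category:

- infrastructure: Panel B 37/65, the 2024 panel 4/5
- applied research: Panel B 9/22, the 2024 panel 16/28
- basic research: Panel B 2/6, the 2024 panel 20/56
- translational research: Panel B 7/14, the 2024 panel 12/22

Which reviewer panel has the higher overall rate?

Infrastructure: Panel B 37/65 = 56.9%, the 2024 panel 4/5 = 80.0% → the 2024 panel
Applied research: Panel B 9/22 = 40.9%, the 2024 panel 16/28 = 57.1% → the 2024 panel
Basic research: Panel B 2/6 = 33.3%, the 2024 panel 20/56 = 35.7% → the 2024 panel
Translational research: Panel B 7/14 = 50.0%, the 2024 panel 12/22 = 54.5% → the 2024 panel
Overall: Panel B 55/107 = 51.4%, the 2024 panel 52/111 = 46.8% → Panel B
(The 2024 panel wins every proposal group but Panel B wins overall — the 2024 panel's proposals skew toward the low-rate basic research group.)

Panel B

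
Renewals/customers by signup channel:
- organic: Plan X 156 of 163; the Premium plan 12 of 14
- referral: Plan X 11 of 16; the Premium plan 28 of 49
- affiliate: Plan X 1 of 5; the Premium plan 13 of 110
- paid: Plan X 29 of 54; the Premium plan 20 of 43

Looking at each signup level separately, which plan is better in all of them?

Organic: Plan X 156/163 = 95.7%, the Premium plan 12/14 = 85.7% → Plan X
Referral: Plan X 11/16 = 68.8%, the Premium plan 28/49 = 57.1% → Plan X
Affiliate: Plan X 1/5 = 20.0%, the Premium plan 13/110 = 11.8% → Plan X
Paid: Plan X 29/54 = 53.7%, the Premium plan 20/43 = 46.5% → Plan X
Plan X has the higher rate in all 4 groups.

Plan X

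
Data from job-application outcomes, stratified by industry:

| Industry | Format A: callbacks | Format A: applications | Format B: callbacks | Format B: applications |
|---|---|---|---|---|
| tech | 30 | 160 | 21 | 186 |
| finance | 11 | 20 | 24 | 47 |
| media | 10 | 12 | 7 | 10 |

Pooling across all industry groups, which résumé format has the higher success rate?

Tech: Format A 30/160 = 18.8%, Format B 21/186 = 11.3% → Format A
Finance: Format A 11/20 = 55.0%, Format B 24/47 = 51.1% → Format A
Media: Format A 10/12 = 83.3%, Format B 7/10 = 70.0% → Format A
Overall: Format A 51/192 = 26.6%, Format B 52/243 = 21.4% → Format A

Format A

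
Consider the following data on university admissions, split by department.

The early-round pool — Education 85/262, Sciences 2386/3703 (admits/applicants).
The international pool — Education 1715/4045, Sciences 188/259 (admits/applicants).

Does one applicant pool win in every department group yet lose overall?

Education: the early-round pool 85/262 = 32.4%, the international pool 1715/4045 = 42.4% → the international pool
Sciences: the early-round pool 2386/3703 = 64.4%, the international pool 188/259 = 72.6% → the international pool
Overall: the early-round pool 2471/3965 = 62.3%, the international pool 1903/4304 = 44.2% → the early-round pool
The international pool wins each department group but the early-round pool wins overall — the comparison reverses. The international pool's applicants skew toward Education, which has a lower base rate.

Yes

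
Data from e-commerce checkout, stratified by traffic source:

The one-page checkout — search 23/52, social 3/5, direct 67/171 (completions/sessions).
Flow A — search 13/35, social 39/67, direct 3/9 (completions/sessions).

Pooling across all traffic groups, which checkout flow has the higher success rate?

Flow A

Search: the one-page checkout 23/52 = 44.2%, Flow A 13/35 = 37.1% → the one-page checkout
Social: the one-page checkout 3/5 = 60.0%, Flow A 39/67 = 58.2% → the one-page checkout
Direct: the one-page checkout 67/171 = 39.2%, Flow A 3/9 = 33.3% → the one-page checkout
Overall: the one-page checkout 93/228 = 40.8%, Flow A 55/111 = 49.5% → Flow A
(The one-page checkout wins every traffic group but Flow A wins overall — the one-page checkout's sessions skew toward the low-rate direct group.)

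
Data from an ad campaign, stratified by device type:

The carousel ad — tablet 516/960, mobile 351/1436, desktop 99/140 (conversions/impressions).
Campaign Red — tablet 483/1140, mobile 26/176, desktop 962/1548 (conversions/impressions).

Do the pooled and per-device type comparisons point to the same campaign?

Tablet: the carousel ad 516/960 = 53.8%, Campaign Red 483/1140 = 42.4% → the carousel ad
Mobile: the carousel ad 351/1436 = 24.4%, Campaign Red 26/176 = 14.8% → the carousel ad
Desktop: the carousel ad 99/140 = 70.7%, Campaign Red 962/1548 = 62.1% → the carousel ad
Overall: the carousel ad 966/2536 = 38.1%, Campaign Red 1471/2864 = 51.4% → Campaign Red
The carousel ad wins each device group but Campaign Red wins overall — the comparison reverses. The carousel ad's impressions skew toward mobile, which has a lower base rate.

No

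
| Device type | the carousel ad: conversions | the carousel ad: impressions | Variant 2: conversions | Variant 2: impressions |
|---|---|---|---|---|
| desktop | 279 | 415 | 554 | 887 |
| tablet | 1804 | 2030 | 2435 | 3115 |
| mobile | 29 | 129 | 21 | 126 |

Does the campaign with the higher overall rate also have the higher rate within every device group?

Desktop: the carousel ad 279/415 = 67.2%, Variant 2 554/887 = 62.5% → the carousel ad
Tablet: the carousel ad 1804/2030 = 88.9%, Variant 2 2435/3115 = 78.2% → the carousel ad
Mobile: the carousel ad 29/129 = 22.5%, Variant 2 21/126 = 16.7% → the carousel ad
Overall: the carousel ad 2112/2574 = 82.1%, Variant 2 3010/4128 = 72.9% → the carousel ad
The carousel ad wins overall and in every device group — no reversal.

Yes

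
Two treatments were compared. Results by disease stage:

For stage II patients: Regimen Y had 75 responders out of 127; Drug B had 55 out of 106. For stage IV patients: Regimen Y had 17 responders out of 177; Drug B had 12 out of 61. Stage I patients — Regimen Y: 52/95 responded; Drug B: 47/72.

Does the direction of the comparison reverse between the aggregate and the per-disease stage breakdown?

Stage II: Regimen Y 75/127 = 59.1%, Drug B 55/106 = 51.9% → Regimen Y
Stage IV: Regimen Y 17/177 = 9.6%, Drug B 12/61 = 19.7% → Drug B
Stage I: Regimen Y 52/95 = 54.7%, Drug B 47/72 = 65.3% → Drug B
Overall: Regimen Y 144/399 = 36.1%, Drug B 114/239 = 47.7% → Drug B
Neither sweeps: Regimen Y wins 1 of 3 groups, Drug B wins 2. Drug B wins overall but not every group — no Simpson reversal.

No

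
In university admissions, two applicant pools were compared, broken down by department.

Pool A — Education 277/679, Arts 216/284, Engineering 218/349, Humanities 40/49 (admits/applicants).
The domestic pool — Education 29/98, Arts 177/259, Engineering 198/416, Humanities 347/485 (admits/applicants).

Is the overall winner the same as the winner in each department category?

Education: Pool A 277/679 = 40.8%, the domestic pool 29/98 = 29.6% → Pool A
Arts: Pool A 216/284 = 76.1%, the domestic pool 177/259 = 68.3% → Pool A
Engineering: Pool A 218/349 = 62.5%, the domestic pool 198/416 = 47.6% → Pool A
Humanities: Pool A 40/49 = 81.6%, the domestic pool 347/485 = 71.5% → Pool A
Overall: Pool A 751/1361 = 55.2%, the domestic pool 751/1258 = 59.7% → the domestic pool
Pool A wins each department group but the domestic pool wins overall — the comparison reverses. Pool A's applicants skew toward Education, which has a lower base rate.

No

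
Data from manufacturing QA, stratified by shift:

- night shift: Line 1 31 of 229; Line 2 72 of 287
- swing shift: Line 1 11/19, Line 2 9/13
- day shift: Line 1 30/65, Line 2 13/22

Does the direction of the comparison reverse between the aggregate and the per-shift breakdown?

No

Night shift: Line 1 31/229 = 13.5%, Line 2 72/287 = 25.1% → Line 2
Swing shift: Line 1 11/19 = 57.9%, Line 2 9/13 = 69.2% → Line 2
Day shift: Line 1 30/65 = 46.2%, Line 2 13/22 = 59.1% → Line 2
Overall: Line 1 72/313 = 23.0%, Line 2 94/322 = 29.2% → Line 2
Line 2 wins overall and in every shift group — no reversal.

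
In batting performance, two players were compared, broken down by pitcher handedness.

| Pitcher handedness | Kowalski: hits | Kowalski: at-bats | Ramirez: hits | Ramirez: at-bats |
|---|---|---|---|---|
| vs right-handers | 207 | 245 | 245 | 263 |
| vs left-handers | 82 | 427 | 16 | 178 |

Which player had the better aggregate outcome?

Ramirez

Vs right-handers: Kowalski 207/245 = 84.5%, Ramirez 245/263 = 93.2% → Ramirez
Vs left-handers: Kowalski 82/427 = 19.2%, Ramirez 16/178 = 9.0% → Kowalski
Overall: Kowalski 289/672 = 43.0%, Ramirez 261/441 = 59.2% → Ramirez
(Neither sweeps every pitcher group, but Ramirez has the higher pooled rate.)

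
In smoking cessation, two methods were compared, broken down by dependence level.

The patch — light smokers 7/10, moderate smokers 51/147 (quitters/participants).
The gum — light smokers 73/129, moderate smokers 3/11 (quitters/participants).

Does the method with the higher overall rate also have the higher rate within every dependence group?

No

Light smokers: the patch 7/10 = 70.0%, the gum 73/129 = 56.6% → the patch
Moderate smokers: the patch 51/147 = 34.7%, the gum 3/11 = 27.3% → the patch
Overall: the patch 58/157 = 36.9%, the gum 76/140 = 54.3% → the gum
The patch wins each dependence group but the gum wins overall — the comparison reverses. The patch's participants skew toward moderate smokers, which has a lower base rate.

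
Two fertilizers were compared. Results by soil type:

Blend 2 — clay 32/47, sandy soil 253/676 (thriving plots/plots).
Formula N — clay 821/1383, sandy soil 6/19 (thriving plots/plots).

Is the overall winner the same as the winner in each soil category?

No

Clay: Blend 2 32/47 = 68.1%, Formula N 821/1383 = 59.4% → Blend 2
Sandy soil: Blend 2 253/676 = 37.4%, Formula N 6/19 = 31.6% → Blend 2
Overall: Blend 2 285/723 = 39.4%, Formula N 827/1402 = 59.0% → Formula N
Blend 2 wins each soil group but Formula N wins overall — the comparison reverses. Blend 2's plots skew toward sandy soil, which has a lower base rate.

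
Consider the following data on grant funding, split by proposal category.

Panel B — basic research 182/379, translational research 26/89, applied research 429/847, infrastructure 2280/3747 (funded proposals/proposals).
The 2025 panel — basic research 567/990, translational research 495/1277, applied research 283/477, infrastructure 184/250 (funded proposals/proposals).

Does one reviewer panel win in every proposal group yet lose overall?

Basic research: Panel B 182/379 = 48.0%, the 2025 panel 567/990 = 57.3% → the 2025 panel
Translational research: Panel B 26/89 = 29.2%, the 2025 panel 495/1277 = 38.8% → the 2025 panel
Applied research: Panel B 429/847 = 50.6%, the 2025 panel 283/477 = 59.3% → the 2025 panel
Infrastructure: Panel B 2280/3747 = 60.8%, the 2025 panel 184/250 = 73.6% → the 2025 panel
Overall: Panel B 2917/5062 = 57.6%, the 2025 panel 1529/2994 = 51.1% → Panel B
The 2025 panel wins each proposal group but Panel B wins overall — the comparison reverses. The 2025 panel's proposals skew toward translational research, which has a lower base rate.

Yes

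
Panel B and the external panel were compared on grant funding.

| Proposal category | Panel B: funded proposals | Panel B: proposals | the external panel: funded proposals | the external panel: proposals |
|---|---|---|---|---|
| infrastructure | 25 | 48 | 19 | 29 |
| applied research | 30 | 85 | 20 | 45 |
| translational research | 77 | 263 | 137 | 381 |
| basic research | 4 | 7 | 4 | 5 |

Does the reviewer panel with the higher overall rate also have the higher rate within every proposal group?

Yes

Infrastructure: Panel B 25/48 = 52.1%, the external panel 19/29 = 65.5% → the external panel
Applied research: Panel B 30/85 = 35.3%, the external panel 20/45 = 44.4% → the external panel
Translational research: Panel B 77/263 = 29.3%, the external panel 137/381 = 36.0% → the external panel
Basic research: Panel B 4/7 = 57.1%, the external panel 4/5 = 80.0% → the external panel
Overall: Panel B 136/403 = 33.7%, the external panel 180/460 = 39.1% → the external panel
The external panel wins overall and in every proposal group — no reversal.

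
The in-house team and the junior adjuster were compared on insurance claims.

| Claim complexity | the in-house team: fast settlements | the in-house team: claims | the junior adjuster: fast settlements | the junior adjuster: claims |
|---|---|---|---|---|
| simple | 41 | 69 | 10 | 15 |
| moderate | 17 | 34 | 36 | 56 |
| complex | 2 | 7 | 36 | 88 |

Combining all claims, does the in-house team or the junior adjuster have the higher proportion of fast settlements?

Simple: the in-house team 41/69 = 59.4%, the junior adjuster 10/15 = 66.7% → the junior adjuster
Moderate: the in-house team 17/34 = 50.0%, the junior adjuster 36/56 = 64.3% → the junior adjuster
Complex: the in-house team 2/7 = 28.6%, the junior adjuster 36/88 = 40.9% → the junior adjuster
Overall: the in-house team 60/110 = 54.5%, the junior adjuster 82/159 = 51.6% → the in-house team
(The junior adjuster wins every claim group but the in-house team wins overall — the junior adjuster's claims skew toward the low-rate complex group.)

the in-house team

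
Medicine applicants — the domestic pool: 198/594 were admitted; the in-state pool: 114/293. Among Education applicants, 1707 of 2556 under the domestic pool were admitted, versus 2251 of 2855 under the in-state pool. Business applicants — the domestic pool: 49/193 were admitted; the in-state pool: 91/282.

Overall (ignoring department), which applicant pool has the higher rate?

the in-state pool

Medicine: the domestic pool 198/594 = 33.3%, the in-state pool 114/293 = 38.9% → the in-state pool
Education: the domestic pool 1707/2556 = 66.8%, the in-state pool 2251/2855 = 78.8% → the in-state pool
Business: the domestic pool 49/193 = 25.4%, the in-state pool 91/282 = 32.3% → the in-state pool
Overall: the domestic pool 1954/3343 = 58.5%, the in-state pool 2456/3430 = 71.6% → the in-state pool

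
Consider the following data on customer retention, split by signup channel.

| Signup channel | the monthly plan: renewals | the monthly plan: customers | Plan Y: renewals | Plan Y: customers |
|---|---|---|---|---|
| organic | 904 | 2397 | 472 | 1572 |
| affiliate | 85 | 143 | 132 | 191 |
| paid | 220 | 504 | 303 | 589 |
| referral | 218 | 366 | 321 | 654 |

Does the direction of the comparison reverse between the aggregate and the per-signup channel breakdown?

No

Organic: the monthly plan 904/2397 = 37.7%, Plan Y 472/1572 = 30.0% → the monthly plan
Affiliate: the monthly plan 85/143 = 59.4%, Plan Y 132/191 = 69.1% → Plan Y
Paid: the monthly plan 220/504 = 43.7%, Plan Y 303/589 = 51.4% → Plan Y
Referral: the monthly plan 218/366 = 59.6%, Plan Y 321/654 = 49.1% → the monthly plan
Overall: the monthly plan 1427/3410 = 41.8%, Plan Y 1228/3006 = 40.9% → the monthly plan
Neither sweeps: the monthly plan wins 2 of 4 groups, Plan Y wins 2. The monthly plan wins overall but not every group — no Simpson reversal.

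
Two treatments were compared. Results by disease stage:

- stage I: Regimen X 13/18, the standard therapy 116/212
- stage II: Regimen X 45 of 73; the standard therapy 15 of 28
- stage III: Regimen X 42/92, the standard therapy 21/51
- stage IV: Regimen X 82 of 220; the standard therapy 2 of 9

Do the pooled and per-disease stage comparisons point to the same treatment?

Stage I: Regimen X 13/18 = 72.2%, the standard therapy 116/212 = 54.7% → Regimen X
Stage II: Regimen X 45/73 = 61.6%, the standard therapy 15/28 = 53.6% → Regimen X
Stage III: Regimen X 42/92 = 45.7%, the standard therapy 21/51 = 41.2% → Regimen X
Stage IV: Regimen X 82/220 = 37.3%, the standard therapy 2/9 = 22.2% → Regimen X
Overall: Regimen X 182/403 = 45.2%, the standard therapy 154/300 = 51.3% → the standard therapy
Regimen X wins each disease group but the standard therapy wins overall — the comparison reverses. Regimen X's patients skew toward stage IV, which has a lower base rate.

No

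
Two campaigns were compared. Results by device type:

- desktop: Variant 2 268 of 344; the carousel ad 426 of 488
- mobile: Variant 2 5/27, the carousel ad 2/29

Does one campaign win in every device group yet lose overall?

Desktop: Variant 2 268/344 = 77.9%, the carousel ad 426/488 = 87.3% → the carousel ad
Mobile: Variant 2 5/27 = 18.5%, the carousel ad 2/29 = 6.9% → Variant 2
Overall: Variant 2 273/371 = 73.6%, the carousel ad 428/517 = 82.8% → the carousel ad
Neither sweeps: Variant 2 wins 1 of 2 groups, the carousel ad wins 1. The carousel ad wins overall but not every group — no Simpson reversal.

No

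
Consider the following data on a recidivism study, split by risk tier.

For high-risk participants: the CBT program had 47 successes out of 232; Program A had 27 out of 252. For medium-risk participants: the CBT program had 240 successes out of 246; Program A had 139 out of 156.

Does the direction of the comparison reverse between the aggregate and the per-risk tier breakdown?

High-risk: the CBT program 47/232 = 20.3%, Program A 27/252 = 10.7% → the CBT program
Medium-risk: the CBT program 240/246 = 97.6%, Program A 139/156 = 89.1% → the CBT program
Overall: the CBT program 287/478 = 60.0%, Program A 166/408 = 40.7% → the CBT program
The CBT program wins overall and in every risk group — no reversal.

No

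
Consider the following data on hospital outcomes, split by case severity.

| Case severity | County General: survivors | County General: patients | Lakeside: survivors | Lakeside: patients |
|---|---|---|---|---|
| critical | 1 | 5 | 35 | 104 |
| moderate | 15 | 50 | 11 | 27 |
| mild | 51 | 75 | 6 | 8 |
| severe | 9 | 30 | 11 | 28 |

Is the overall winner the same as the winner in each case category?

No

Critical: County General 1/5 = 20.0%, Lakeside 35/104 = 33.7% → Lakeside
Moderate: County General 15/50 = 30.0%, Lakeside 11/27 = 40.7% → Lakeside
Mild: County General 51/75 = 68.0%, Lakeside 6/8 = 75.0% → Lakeside
Severe: County General 9/30 = 30.0%, Lakeside 11/28 = 39.3% → Lakeside
Overall: County General 76/160 = 47.5%, Lakeside 63/167 = 37.7% → County General
Lakeside wins each case group but County General wins overall — the comparison reverses. Lakeside's patients skew toward critical, which has a lower base rate.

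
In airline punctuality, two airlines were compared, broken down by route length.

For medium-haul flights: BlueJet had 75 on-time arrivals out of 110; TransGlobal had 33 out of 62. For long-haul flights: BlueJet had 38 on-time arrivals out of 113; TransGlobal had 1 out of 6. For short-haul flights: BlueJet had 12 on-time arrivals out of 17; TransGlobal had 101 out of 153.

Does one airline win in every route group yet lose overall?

Yes

Medium-haul: BlueJet 75/110 = 68.2%, TransGlobal 33/62 = 53.2% → BlueJet
Long-haul: BlueJet 38/113 = 33.6%, TransGlobal 1/6 = 16.7% → BlueJet
Short-haul: BlueJet 12/17 = 70.6%, TransGlobal 101/153 = 66.0% → BlueJet
Overall: BlueJet 125/240 = 52.1%, TransGlobal 135/221 = 61.1% → TransGlobal
BlueJet wins each route group but TransGlobal wins overall — the comparison reverses. BlueJet's flights skew toward long-haul, which has a lower base rate.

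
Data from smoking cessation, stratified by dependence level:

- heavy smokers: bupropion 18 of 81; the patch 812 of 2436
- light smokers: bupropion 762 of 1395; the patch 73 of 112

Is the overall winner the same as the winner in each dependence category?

Heavy smokers: bupropion 18/81 = 22.2%, the patch 812/2436 = 33.3% → the patch
Light smokers: bupropion 762/1395 = 54.6%, the patch 73/112 = 65.2% → the patch
Overall: bupropion 780/1476 = 52.8%, the patch 885/2548 = 34.7% → bupropion
The patch wins each dependence group but bupropion wins overall — the comparison reverses. The patch's participants skew toward heavy smokers, which has a lower base rate.

No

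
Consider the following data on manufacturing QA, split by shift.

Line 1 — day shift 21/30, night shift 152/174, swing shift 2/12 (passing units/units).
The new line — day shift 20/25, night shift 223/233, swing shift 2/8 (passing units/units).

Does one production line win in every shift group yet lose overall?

Day shift: Line 1 21/30 = 70.0%, the new line 20/25 = 80.0% → the new line
Night shift: Line 1 152/174 = 87.4%, the new line 223/233 = 95.7% → the new line
Swing shift: Line 1 2/12 = 16.7%, the new line 2/8 = 25.0% → the new line
Overall: Line 1 175/216 = 81.0%, the new line 245/266 = 92.1% → the new line
The new line wins overall and in every shift group — no reversal.

No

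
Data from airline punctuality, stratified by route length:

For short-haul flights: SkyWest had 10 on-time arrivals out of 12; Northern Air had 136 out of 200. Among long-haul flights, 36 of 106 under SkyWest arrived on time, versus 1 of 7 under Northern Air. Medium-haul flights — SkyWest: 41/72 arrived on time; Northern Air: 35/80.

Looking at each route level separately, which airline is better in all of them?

SkyWest

Short-haul: SkyWest 10/12 = 83.3%, Northern Air 136/200 = 68.0% → SkyWest
Long-haul: SkyWest 36/106 = 34.0%, Northern Air 1/7 = 14.3% → SkyWest
Medium-haul: SkyWest 41/72 = 56.9%, Northern Air 35/80 = 43.8% → SkyWest
SkyWest has the higher rate in all 3 groups.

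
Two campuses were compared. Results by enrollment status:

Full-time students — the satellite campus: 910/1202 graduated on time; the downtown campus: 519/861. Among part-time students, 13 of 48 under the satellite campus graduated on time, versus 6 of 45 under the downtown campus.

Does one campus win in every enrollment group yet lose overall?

No

Full-time: the satellite campus 910/1202 = 75.7%, the downtown campus 519/861 = 60.3% → the satellite campus
Part-time: the satellite campus 13/48 = 27.1%, the downtown campus 6/45 = 13.3% → the satellite campus
Overall: the satellite campus 923/1250 = 73.8%, the downtown campus 525/906 = 57.9% → the satellite campus
The satellite campus wins overall and in every enrollment group — no reversal.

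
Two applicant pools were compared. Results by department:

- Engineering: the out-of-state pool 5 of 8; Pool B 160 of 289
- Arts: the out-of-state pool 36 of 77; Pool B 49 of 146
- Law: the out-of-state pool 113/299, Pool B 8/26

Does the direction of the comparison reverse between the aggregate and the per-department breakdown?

Engineering: the out-of-state pool 5/8 = 62.5%, Pool B 160/289 = 55.4% → the out-of-state pool
Arts: the out-of-state pool 36/77 = 46.8%, Pool B 49/146 = 33.6% → the out-of-state pool
Law: the out-of-state pool 113/299 = 37.8%, Pool B 8/26 = 30.8% → the out-of-state pool
Overall: the out-of-state pool 154/384 = 40.1%, Pool B 217/461 = 47.1% → Pool B
The out-of-state pool wins each department group but Pool B wins overall — the comparison reverses. The out-of-state pool's applicants skew toward Law, which has a lower base rate.

Yes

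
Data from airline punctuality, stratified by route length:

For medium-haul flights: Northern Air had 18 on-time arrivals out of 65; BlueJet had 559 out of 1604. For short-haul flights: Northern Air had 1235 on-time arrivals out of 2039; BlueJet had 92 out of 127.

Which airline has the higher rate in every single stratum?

BlueJet

Medium-haul: Northern Air 18/65 = 27.7%, BlueJet 559/1604 = 34.9% → BlueJet
Short-haul: Northern Air 1235/2039 = 60.6%, BlueJet 92/127 = 72.4% → BlueJet
BlueJet has the higher rate in both groups.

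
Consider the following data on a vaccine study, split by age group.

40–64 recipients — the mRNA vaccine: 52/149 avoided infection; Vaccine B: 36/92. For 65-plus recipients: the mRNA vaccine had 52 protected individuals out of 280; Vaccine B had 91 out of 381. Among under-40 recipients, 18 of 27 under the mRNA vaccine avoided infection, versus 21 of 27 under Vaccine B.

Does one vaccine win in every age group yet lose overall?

40–64: the mRNA vaccine 52/149 = 34.9%, Vaccine B 36/92 = 39.1% → Vaccine B
65-plus: the mRNA vaccine 52/280 = 18.6%, Vaccine B 91/381 = 23.9% → Vaccine B
Under-40: the mRNA vaccine 18/27 = 66.7%, Vaccine B 21/27 = 77.8% → Vaccine B
Overall: the mRNA vaccine 122/456 = 26.8%, Vaccine B 148/500 = 29.6% → Vaccine B
Vaccine B wins overall and in every age group — no reversal.

No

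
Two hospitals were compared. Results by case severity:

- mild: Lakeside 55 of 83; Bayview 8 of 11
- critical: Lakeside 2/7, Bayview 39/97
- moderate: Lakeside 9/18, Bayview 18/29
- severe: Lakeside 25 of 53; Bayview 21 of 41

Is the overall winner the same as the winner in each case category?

No

Mild: Lakeside 55/83 = 66.3%, Bayview 8/11 = 72.7% → Bayview
Critical: Lakeside 2/7 = 28.6%, Bayview 39/97 = 40.2% → Bayview
Moderate: Lakeside 9/18 = 50.0%, Bayview 18/29 = 62.1% → Bayview
Severe: Lakeside 25/53 = 47.2%, Bayview 21/41 = 51.2% → Bayview
Overall: Lakeside 91/161 = 56.5%, Bayview 86/178 = 48.3% → Lakeside
Bayview wins each case group but Lakeside wins overall — the comparison reverses. Bayview's patients skew toward critical, which has a lower base rate.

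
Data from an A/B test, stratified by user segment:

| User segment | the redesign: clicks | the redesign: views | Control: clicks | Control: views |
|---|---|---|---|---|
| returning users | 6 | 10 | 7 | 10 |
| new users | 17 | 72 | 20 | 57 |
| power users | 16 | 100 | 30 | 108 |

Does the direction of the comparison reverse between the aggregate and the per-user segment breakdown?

No

Returning users: the redesign 6/10 = 60.0%, Control 7/10 = 70.0% → Control
New users: the redesign 17/72 = 23.6%, Control 20/57 = 35.1% → Control
Power users: the redesign 16/100 = 16.0%, Control 30/108 = 27.8% → Control
Overall: the redesign 39/182 = 21.4%, Control 57/175 = 32.6% → Control
Control wins overall and in every user group — no reversal.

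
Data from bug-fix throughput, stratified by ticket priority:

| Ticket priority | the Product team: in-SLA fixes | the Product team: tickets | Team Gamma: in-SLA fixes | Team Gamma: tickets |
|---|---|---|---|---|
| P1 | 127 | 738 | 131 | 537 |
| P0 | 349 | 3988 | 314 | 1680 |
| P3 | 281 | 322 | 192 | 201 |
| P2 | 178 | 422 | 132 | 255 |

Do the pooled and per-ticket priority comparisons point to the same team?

P1: the Product team 127/738 = 17.2%, Team Gamma 131/537 = 24.4% → Team Gamma
P0: the Product team 349/3988 = 8.8%, Team Gamma 314/1680 = 18.7% → Team Gamma
P3: the Product team 281/322 = 87.3%, Team Gamma 192/201 = 95.5% → Team Gamma
P2: the Product team 178/422 = 42.2%, Team Gamma 132/255 = 51.8% → Team Gamma
Overall: the Product team 935/5470 = 17.1%, Team Gamma 769/2673 = 28.8% → Team Gamma
Team Gamma wins overall and in every ticket group — no reversal.

Yes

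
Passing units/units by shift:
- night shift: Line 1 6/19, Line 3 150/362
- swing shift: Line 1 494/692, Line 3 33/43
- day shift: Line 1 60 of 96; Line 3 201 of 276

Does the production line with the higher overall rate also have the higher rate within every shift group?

No

Night shift: Line 1 6/19 = 31.6%, Line 3 150/362 = 41.4% → Line 3
Swing shift: Line 1 494/692 = 71.4%, Line 3 33/43 = 76.7% → Line 3
Day shift: Line 1 60/96 = 62.5%, Line 3 201/276 = 72.8% → Line 3
Overall: Line 1 560/807 = 69.4%, Line 3 384/681 = 56.4% → Line 1
Line 3 wins each shift group but Line 1 wins overall — the comparison reverses. Line 3's units skew toward night shift, which has a lower base rate.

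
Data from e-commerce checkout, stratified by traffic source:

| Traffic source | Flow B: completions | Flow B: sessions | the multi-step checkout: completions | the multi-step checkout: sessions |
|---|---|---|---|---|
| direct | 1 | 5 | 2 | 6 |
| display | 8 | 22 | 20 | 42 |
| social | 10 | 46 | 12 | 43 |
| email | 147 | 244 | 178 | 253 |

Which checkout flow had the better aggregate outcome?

the multi-step checkout

Direct: Flow B 1/5 = 20.0%, the multi-step checkout 2/6 = 33.3% → the multi-step checkout
Display: Flow B 8/22 = 36.4%, the multi-step checkout 20/42 = 47.6% → the multi-step checkout
Social: Flow B 10/46 = 21.7%, the multi-step checkout 12/43 = 27.9% → the multi-step checkout
Email: Flow B 147/244 = 60.2%, the multi-step checkout 178/253 = 70.4% → the multi-step checkout
Overall: Flow B 166/317 = 52.4%, the multi-step checkout 212/344 = 61.6% → the multi-step checkout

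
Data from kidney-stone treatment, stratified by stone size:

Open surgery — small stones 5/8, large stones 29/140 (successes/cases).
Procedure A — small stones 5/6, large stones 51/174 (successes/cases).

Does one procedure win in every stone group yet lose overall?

No

Small stones: open surgery 5/8 = 62.5%, Procedure A 5/6 = 83.3% → Procedure A
Large stones: open surgery 29/140 = 20.7%, Procedure A 51/174 = 29.3% → Procedure A
Overall: open surgery 34/148 = 23.0%, Procedure A 56/180 = 31.1% → Procedure A
Procedure A wins overall and in every stone group — no reversal.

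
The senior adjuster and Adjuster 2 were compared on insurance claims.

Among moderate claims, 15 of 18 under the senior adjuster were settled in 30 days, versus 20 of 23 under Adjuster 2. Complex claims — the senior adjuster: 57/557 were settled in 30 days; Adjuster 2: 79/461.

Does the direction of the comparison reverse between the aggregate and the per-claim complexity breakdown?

No

Moderate: the senior adjuster 15/18 = 83.3%, Adjuster 2 20/23 = 87.0% → Adjuster 2
Complex: the senior adjuster 57/557 = 10.2%, Adjuster 2 79/461 = 17.1% → Adjuster 2
Overall: the senior adjuster 72/575 = 12.5%, Adjuster 2 99/484 = 20.5% → Adjuster 2
Adjuster 2 wins overall and in every claim group — no reversal.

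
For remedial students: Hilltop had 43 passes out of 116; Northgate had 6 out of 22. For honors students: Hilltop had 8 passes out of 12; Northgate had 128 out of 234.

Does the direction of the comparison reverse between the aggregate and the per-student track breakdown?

Yes

Remedial: Hilltop 43/116 = 37.1%, Northgate 6/22 = 27.3% → Hilltop
Honors: Hilltop 8/12 = 66.7%, Northgate 128/234 = 54.7% → Hilltop
Overall: Hilltop 51/128 = 39.8%, Northgate 134/256 = 52.3% → Northgate
Hilltop wins each student group but Northgate wins overall — the comparison reverses. Hilltop's students skew toward remedial, which has a lower base rate.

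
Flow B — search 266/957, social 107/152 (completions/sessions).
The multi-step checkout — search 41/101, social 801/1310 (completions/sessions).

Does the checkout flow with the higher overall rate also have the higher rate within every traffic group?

Search: Flow B 266/957 = 27.8%, the multi-step checkout 41/101 = 40.6% → the multi-step checkout
Social: Flow B 107/152 = 70.4%, the multi-step checkout 801/1310 = 61.1% → Flow B
Overall: Flow B 373/1109 = 33.6%, the multi-step checkout 842/1411 = 59.7% → the multi-step checkout
Neither sweeps: Flow B wins 1 of 2 groups, the multi-step checkout wins 1. The multi-step checkout wins overall but not every group — no Simpson reversal.

No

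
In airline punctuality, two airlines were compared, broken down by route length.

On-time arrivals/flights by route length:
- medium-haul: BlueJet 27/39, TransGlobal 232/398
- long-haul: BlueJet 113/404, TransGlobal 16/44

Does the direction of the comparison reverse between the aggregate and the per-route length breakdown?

No

Medium-haul: BlueJet 27/39 = 69.2%, TransGlobal 232/398 = 58.3% → BlueJet
Long-haul: BlueJet 113/404 = 28.0%, TransGlobal 16/44 = 36.4% → TransGlobal
Overall: BlueJet 140/443 = 31.6%, TransGlobal 248/442 = 56.1% → TransGlobal
Neither sweeps: BlueJet wins 1 of 2 groups, TransGlobal wins 1. TransGlobal wins overall but not every group — no Simpson reversal.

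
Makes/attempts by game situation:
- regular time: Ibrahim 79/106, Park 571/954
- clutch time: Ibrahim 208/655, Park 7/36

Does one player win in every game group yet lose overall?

Yes

Regular time: Ibrahim 79/106 = 74.5%, Park 571/954 = 59.9% → Ibrahim
Clutch time: Ibrahim 208/655 = 31.8%, Park 7/36 = 19.4% → Ibrahim
Overall: Ibrahim 287/761 = 37.7%, Park 578/990 = 58.4% → Park
Ibrahim wins each game group but Park wins overall — the comparison reverses. Ibrahim's attempts skew toward clutch time, which has a lower base rate.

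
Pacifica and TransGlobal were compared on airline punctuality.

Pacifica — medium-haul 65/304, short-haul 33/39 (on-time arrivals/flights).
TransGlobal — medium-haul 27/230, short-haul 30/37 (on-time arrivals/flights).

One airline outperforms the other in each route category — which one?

Medium-haul: Pacifica 65/304 = 21.4%, TransGlobal 27/230 = 11.7% → Pacifica
Short-haul: Pacifica 33/39 = 84.6%, TransGlobal 30/37 = 81.1% → Pacifica
Pacifica has the higher rate in both groups.

Pacifica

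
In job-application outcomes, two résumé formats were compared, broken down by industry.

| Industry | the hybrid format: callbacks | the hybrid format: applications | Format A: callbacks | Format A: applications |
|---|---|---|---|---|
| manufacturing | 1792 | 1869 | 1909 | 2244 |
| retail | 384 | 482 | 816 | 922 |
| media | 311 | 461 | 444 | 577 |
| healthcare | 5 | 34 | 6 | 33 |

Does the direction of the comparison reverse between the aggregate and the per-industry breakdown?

Manufacturing: the hybrid format 1792/1869 = 95.9%, Format A 1909/2244 = 85.1% → the hybrid format
Retail: the hybrid format 384/482 = 79.7%, Format A 816/922 = 88.5% → Format A
Media: the hybrid format 311/461 = 67.5%, Format A 444/577 = 76.9% → Format A
Healthcare: the hybrid format 5/34 = 14.7%, Format A 6/33 = 18.2% → Format A
Overall: the hybrid format 2492/2846 = 87.6%, Format A 3175/3776 = 84.1% → the hybrid format
Neither sweeps: the hybrid format wins 1 of 4 groups, Format A wins 3. The hybrid format wins overall but not every group — no Simpson reversal.

No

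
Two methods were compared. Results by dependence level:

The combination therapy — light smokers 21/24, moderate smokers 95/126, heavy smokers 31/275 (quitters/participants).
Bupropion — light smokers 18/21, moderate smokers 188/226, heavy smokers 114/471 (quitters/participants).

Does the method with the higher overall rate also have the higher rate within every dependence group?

Light smokers: the combination therapy 21/24 = 87.5%, bupropion 18/21 = 85.7% → the combination therapy
Moderate smokers: the combination therapy 95/126 = 75.4%, bupropion 188/226 = 83.2% → bupropion
Heavy smokers: the combination therapy 31/275 = 11.3%, bupropion 114/471 = 24.2% → bupropion
Overall: the combination therapy 147/425 = 34.6%, bupropion 320/718 = 44.6% → bupropion
Neither sweeps: the combination therapy wins 1 of 3 groups, bupropion wins 2. Bupropion wins overall but not every group — no Simpson reversal.

No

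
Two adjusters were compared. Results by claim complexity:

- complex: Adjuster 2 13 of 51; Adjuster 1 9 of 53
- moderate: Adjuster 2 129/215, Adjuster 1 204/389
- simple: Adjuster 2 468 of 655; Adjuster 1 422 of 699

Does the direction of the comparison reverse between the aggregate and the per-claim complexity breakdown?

No

Complex: Adjuster 2 13/51 = 25.5%, Adjuster 1 9/53 = 17.0% → Adjuster 2
Moderate: Adjuster 2 129/215 = 60.0%, Adjuster 1 204/389 = 52.4% → Adjuster 2
Simple: Adjuster 2 468/655 = 71.5%, Adjuster 1 422/699 = 60.4% → Adjuster 2
Overall: Adjuster 2 610/921 = 66.2%, Adjuster 1 635/1141 = 55.7% → Adjuster 2
Adjuster 2 wins overall and in every claim group — no reversal.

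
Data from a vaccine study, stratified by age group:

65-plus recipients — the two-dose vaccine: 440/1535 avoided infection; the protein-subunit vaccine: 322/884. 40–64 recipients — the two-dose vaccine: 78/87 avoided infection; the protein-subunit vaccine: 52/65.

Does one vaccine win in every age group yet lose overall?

No

65-plus: the two-dose vaccine 440/1535 = 28.7%, the protein-subunit vaccine 322/884 = 36.4% → the protein-subunit vaccine
40–64: the two-dose vaccine 78/87 = 89.7%, the protein-subunit vaccine 52/65 = 80.0% → the two-dose vaccine
Overall: the two-dose vaccine 518/1622 = 31.9%, the protein-subunit vaccine 374/949 = 39.4% → the protein-subunit vaccine
Neither sweeps: the two-dose vaccine wins 1 of 2 groups, the protein-subunit vaccine wins 1. The protein-subunit vaccine wins overall but not every group — no Simpson reversal.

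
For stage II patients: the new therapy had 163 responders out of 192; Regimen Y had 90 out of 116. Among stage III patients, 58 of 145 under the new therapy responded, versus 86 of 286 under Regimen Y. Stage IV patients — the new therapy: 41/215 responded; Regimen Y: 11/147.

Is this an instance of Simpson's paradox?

Stage II: the new therapy 163/192 = 84.9%, Regimen Y 90/116 = 77.6% → the new therapy
Stage III: the new therapy 58/145 = 40.0%, Regimen Y 86/286 = 30.1% → the new therapy
Stage IV: the new therapy 41/215 = 19.1%, Regimen Y 11/147 = 7.5% → the new therapy
Overall: the new therapy 262/552 = 47.5%, Regimen Y 187/549 = 34.1% → the new therapy
The new therapy wins overall and in every disease group — no reversal.

No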